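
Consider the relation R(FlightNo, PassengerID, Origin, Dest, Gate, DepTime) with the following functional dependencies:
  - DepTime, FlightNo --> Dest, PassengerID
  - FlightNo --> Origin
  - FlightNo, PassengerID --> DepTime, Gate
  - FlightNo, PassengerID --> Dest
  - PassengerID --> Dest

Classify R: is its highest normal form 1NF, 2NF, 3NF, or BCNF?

1NF

Candidate keys: {DepTime, FlightNo}, {FlightNo, PassengerID}. Prime attributes: {DepTime, FlightNo, PassengerID}.
For FlightNo --> Origin we have {FlightNo}⁺ = {FlightNo, Origin}; {FlightNo} is not a superkey, so BCNF fails.
FlightNo --> Origin has non-prime {Origin} on the right and a non-superkey on the left, so 3NF fails.
The proper key subset {FlightNo} of {DepTime, FlightNo} determines non-prime {Origin}, so the relation is not even in 2NF.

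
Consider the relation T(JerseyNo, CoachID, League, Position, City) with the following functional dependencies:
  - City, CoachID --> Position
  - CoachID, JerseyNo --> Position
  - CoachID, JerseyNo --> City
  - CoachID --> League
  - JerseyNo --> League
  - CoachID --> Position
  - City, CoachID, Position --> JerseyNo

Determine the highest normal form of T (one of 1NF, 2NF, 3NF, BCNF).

Candidate keys: {City, CoachID}, {CoachID, JerseyNo}. Prime attributes: {City, CoachID, JerseyNo}.
CoachID --> League: {CoachID}⁺ = {CoachID, League, Position}, which is not all of the attributes, so the left side is not a superkey — BCNF is violated.
CoachID --> League has non-prime {League} on the right and a non-superkey on the left, so 3NF fails.
The proper key subset {CoachID} of {City, CoachID} determines non-prime {League, Position}, so the relation is not even in 2NF.

1NF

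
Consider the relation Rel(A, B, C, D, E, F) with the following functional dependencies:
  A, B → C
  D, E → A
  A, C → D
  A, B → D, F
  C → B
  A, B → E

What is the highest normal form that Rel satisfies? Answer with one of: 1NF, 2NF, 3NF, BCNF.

Candidate keys: {A, B}, {A, C}, {B, D, E}, {C, D, E}. Prime attributes: {A, B, C, D, E}.
For D, E → A we have {D, E}⁺ = {A, D, E}; {D, E} is not a superkey, so BCNF fails.
Its right-hand attributes {A} are all prime, as are those of every other non-superkey FD — the relation is in 3NF.

3NF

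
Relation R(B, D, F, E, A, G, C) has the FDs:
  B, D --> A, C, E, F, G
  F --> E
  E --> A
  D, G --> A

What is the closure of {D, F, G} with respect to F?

Start with {D, F, G}.
F --> E applies; add {E} → now {D, E, F, G}.
E --> A applies; add {A} → now {A, D, E, F, G}.
No further FD applies.

{A, D, E, F, G}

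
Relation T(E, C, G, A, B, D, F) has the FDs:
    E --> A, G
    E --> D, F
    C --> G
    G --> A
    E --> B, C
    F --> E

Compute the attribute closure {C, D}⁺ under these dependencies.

{A, C, D, G}

Start with {C, D}.
C --> G applies; add {G} → now {C, D, G}.
G --> A applies; add {A} → now {A, C, D, G}.
No further FD applies.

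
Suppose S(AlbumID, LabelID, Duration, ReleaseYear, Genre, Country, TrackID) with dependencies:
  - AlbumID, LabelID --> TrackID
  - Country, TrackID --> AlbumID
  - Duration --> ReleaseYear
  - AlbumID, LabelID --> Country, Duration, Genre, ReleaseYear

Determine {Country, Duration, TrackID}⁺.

Start with {Country, Duration, TrackID}.
Country, TrackID --> AlbumID applies; add {AlbumID} → now {AlbumID, Country, Duration, TrackID}.
Duration --> ReleaseYear applies; add {ReleaseYear} → now {AlbumID, Country, Duration, ReleaseYear, TrackID}.
No further FD applies.

{AlbumID, Country, Duration, ReleaseYear, TrackID}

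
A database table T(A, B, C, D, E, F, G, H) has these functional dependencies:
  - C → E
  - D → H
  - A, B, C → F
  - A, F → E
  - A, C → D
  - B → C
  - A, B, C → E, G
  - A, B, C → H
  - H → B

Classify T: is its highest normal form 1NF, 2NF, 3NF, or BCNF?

Candidate keys: {A, B}, {A, C}, {A, D}, {A, H}. Prime attributes: {A, B, C, D, H}.
For C → E we have {C}⁺ = {C, E}; {C} is not a superkey, so BCNF fails.
Because {E} is non-prime and the left side of C → E is not a superkey, the relation is not in 3NF.
The proper key subset {B} of {A, B} determines non-prime {E}, so the relation is not even in 2NF.

1NF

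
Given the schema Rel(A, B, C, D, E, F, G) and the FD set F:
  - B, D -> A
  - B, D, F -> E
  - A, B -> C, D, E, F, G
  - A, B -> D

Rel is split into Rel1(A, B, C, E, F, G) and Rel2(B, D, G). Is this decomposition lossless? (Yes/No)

No

Rel1 ∩ Rel2 = {B, G}; its closure under F is {B, G}.
Neither Rel1 nor Rel2 is contained in that closure, so the decomposition is lossy.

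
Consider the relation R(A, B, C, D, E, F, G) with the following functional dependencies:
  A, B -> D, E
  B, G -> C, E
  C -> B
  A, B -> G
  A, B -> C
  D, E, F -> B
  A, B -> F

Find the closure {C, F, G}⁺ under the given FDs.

Start with {C, F, G}.
C -> B applies; add {B} → now {B, C, F, G}.
B, G -> C, E applies; add {E} → now {B, C, E, F, G}.
No further FD applies.

{B, C, E, F, G}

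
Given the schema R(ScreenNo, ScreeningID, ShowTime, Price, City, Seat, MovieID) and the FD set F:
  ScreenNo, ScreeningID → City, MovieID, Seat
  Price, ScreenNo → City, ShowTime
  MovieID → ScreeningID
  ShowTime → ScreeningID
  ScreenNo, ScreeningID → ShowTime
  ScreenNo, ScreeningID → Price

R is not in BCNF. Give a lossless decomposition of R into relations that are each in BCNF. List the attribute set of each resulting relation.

Candidate keys of the original relation: {MovieID, ScreenNo}, {Price, ScreenNo}, {ScreenNo, ScreeningID}, {ScreenNo, ShowTime}.
{City, MovieID, Price, ScreenNo, ScreeningID, Seat, ShowTime}: {MovieID} determines {MovieID, ScreeningID} here but is not a superkey — split on MovieID → ScreeningID, giving {MovieID, ScreeningID} and {City, MovieID, Price, ScreenNo, Seat, ShowTime}.
{MovieID, ScreeningID} is in BCNF.
{City, MovieID, Price, ScreenNo, Seat, ShowTime} is in BCNF.

{City, MovieID, Price, ScreenNo, Seat, ShowTime}; {MovieID, ScreeningID}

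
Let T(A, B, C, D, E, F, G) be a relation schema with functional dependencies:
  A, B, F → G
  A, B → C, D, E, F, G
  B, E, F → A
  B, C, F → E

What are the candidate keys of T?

{A, B}, {B, C, F}, {B, E, F}

Attributes never on any right-hand side: {B} — every candidate key must contain it.
{A, B}⁺ = {A, B, C, D, E, F, G}, which is every attribute, so {A, B} is a candidate key.
{B, C, F}⁺ = {A, B, C, D, E, F, G}, which is every attribute, so {B, C, F} is a candidate key.
{B, E, F}⁺ = {A, B, C, D, E, F, G}, which is every attribute, so {B, E, F} is a candidate key.
These are minimal and exhaustive — every other superkey contains one of them.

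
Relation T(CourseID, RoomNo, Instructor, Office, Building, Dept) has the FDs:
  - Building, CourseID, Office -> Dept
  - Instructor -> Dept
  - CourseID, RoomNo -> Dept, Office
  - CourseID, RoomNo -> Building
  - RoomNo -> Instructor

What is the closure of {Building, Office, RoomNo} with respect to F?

Start with {Building, Office, RoomNo}.
RoomNo -> Instructor applies; add {Instructor} → now {Building, Instructor, Office, RoomNo}.
Instructor -> Dept applies; add {Dept} → now {Building, Dept, Instructor, Office, RoomNo}.
No further FD applies.

{Building, Dept, Instructor, Office, RoomNo}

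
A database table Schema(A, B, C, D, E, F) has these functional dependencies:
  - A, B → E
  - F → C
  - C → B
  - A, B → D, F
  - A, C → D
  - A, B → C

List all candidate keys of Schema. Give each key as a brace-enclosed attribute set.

{A, B}, {A, C}, {A, F}

{A} never appears on the right of any FD, so every key must include it.
{A, B} is a candidate key since {A, B}⁺ = {A, B, C, D, E, F} covers every attribute.
{A, C} is a candidate key since {A, C}⁺ = {A, B, C, D, E, F} covers every attribute.
{A, F} is a candidate key since {A, F}⁺ = {A, B, C, D, E, F} covers every attribute.
No proper subset of any of these is a key, and no other minimal superkey exists.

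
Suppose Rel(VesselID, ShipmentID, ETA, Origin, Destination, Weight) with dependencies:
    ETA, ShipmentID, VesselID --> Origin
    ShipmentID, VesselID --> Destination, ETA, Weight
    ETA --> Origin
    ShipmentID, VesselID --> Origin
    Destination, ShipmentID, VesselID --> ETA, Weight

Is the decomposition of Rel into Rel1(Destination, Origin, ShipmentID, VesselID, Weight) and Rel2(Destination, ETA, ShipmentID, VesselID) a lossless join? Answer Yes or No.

Yes

Common attributes: {Destination, ShipmentID, VesselID}; their closure is {Destination, ETA, Origin, ShipmentID, VesselID, Weight}.
This includes all of Rel1, so the common attributes are a superkey of Rel1 — the join is lossless.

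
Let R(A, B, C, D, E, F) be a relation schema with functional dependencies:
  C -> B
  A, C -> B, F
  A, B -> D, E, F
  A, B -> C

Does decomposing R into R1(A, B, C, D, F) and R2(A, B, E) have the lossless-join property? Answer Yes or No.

The shared attributes are {A, B} and {A, B}⁺ = {A, B, C, D, E, F}.
R1 is contained in that closure, so R1 ∩ R2 -> R1 holds and the join is lossless.

Yes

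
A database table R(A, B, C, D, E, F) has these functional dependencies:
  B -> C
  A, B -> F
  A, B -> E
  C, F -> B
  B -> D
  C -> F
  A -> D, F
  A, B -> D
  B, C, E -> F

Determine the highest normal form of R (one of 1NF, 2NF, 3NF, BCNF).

1NF

Candidate keys: {A, B}, {A, C}. Prime attributes: {A, B, C}.
B -> C breaks BCNF: {B}⁺ = {B, C, D, F}, so {B} is not a superkey.
B -> D determines the non-prime attribute {D} from a non-superkey — 3NF is violated.
Since {A} ⊂ {A, B} and {A}⁺ ⊇ {D, F} with {D, F} non-prime, there is a partial dependency; 2NF fails.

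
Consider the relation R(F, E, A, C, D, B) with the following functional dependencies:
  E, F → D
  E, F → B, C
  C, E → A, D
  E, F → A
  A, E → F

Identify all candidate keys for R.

{E} never appears on the right of any FD, so every key must include it.
{A, E}⁺ = {A, B, C, D, E, F} — all of the relation — so {A, E} is a candidate key.
{C, E}⁺ = {A, B, C, D, E, F} — all of the relation — so {C, E} is a candidate key.
{E, F}⁺ = {A, B, C, D, E, F} — all of the relation — so {E, F} is a candidate key.
Any other superkey properly contains one of these, so there are no further candidate keys.

{A, E}, {C, E}, {E, F}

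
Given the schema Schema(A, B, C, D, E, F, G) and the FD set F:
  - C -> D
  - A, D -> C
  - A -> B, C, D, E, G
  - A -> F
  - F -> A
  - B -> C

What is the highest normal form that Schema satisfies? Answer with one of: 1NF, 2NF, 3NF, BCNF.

Candidate keys: {A}, {F}. Prime attributes: {A, F}.
For C -> D we have {C}⁺ = {C, D}; {C} is not a superkey, so BCNF fails.
C -> D has non-prime {D} on the right and a non-superkey on the left, so 3NF fails.
Every candidate key is a single attribute, so no partial dependency is possible; 2NF holds.

2NF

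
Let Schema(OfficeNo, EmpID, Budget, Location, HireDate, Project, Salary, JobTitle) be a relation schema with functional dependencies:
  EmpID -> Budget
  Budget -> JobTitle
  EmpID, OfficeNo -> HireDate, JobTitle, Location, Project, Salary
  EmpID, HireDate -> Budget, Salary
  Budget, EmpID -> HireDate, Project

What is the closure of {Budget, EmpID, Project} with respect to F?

Start with {Budget, EmpID, Project}.
Budget -> JobTitle applies; add {JobTitle} → now {Budget, EmpID, JobTitle, Project}.
Budget, EmpID -> HireDate, Project applies; add {HireDate} → now {Budget, EmpID, HireDate, JobTitle, Project}.
EmpID, HireDate -> Budget, Salary applies; add {Salary} → now {Budget, EmpID, HireDate, JobTitle, Project, Salary}.
No further FD applies.

{Budget, EmpID, HireDate, JobTitle, Project, Salary}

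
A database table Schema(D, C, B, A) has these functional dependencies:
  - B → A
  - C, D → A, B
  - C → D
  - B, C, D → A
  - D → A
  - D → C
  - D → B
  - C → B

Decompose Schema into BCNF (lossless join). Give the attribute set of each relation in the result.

{A, B}; {B, C, D}

Candidate keys of the original relation: {C}, {D}.
In {A, B, C, D}, {B} is not a superkey ({B}⁺ restricted to this set is {A, B}), so split on B → A into {A, B} and {B, C, D}.
{A, B} has no BCNF violation.
{B, C, D} has no BCNF violation.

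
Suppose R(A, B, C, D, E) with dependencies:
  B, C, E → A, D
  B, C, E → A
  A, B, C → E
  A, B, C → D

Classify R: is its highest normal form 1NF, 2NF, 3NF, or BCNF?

BCNF

Candidate keys: {A, B, C}, {B, C, E}. Prime attributes: {A, B, C, E}.
Each dependency's left side is a superkey — BCNF holds.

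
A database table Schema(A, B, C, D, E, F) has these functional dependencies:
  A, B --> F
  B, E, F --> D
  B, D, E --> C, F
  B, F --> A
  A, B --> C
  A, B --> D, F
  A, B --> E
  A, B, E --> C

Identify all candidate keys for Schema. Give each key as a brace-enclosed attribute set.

No FD produces {B}, so it must be in every candidate key.
{A, B} is a candidate key since {A, B}⁺ = {A, B, C, D, E, F} covers every attribute.
{B, F} is a candidate key since {B, F}⁺ = {A, B, C, D, E, F} covers every attribute.
{B, D, E} is a candidate key since {B, D, E}⁺ = {A, B, C, D, E, F} covers every attribute.
These are minimal and exhaustive — every other superkey contains one of them.

{A, B}, {B, D, E}, {B, F}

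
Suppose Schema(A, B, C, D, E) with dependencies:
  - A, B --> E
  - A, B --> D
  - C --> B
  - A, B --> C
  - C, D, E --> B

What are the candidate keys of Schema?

{A, B}, {A, C}

Attributes never on any right-hand side: {A} — every candidate key must contain it.
{A, B}⁺ = {A, B, C, D, E}, which is every attribute, so {A, B} is a candidate key.
{A, C}⁺ = {A, B, C, D, E}, which is every attribute, so {A, C} is a candidate key.
These are minimal and exhaustive — every other superkey contains one of them.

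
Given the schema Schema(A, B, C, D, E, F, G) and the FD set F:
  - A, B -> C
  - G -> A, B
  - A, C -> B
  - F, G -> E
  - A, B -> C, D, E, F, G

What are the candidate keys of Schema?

{A, B}, {A, C}, {G}

{G}⁺ = {A, B, C, D, E, F, G} — all of the relation — so {G} is a candidate key.
{A, B}⁺ = {A, B, C, D, E, F, G} — all of the relation — so {A, B} is a candidate key.
{A, C}⁺ = {A, B, C, D, E, F, G} — all of the relation — so {A, C} is a candidate key.
No proper subset of any of these is a key, and no other minimal superkey exists.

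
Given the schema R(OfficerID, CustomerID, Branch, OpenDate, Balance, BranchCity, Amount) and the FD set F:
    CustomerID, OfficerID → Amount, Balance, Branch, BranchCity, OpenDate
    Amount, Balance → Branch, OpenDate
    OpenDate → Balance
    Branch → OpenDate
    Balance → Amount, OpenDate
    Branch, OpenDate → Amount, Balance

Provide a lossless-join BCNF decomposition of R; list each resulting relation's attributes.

Candidate key of the original relation: {CustomerID, OfficerID}.
In {Amount, Balance, Branch, BranchCity, CustomerID, OfficerID, OpenDate}, {Amount, Balance} is not a superkey ({Amount, Balance}⁺ restricted to this set is {Amount, Balance, Branch, OpenDate}), so split on Amount, Balance → Branch, OpenDate into {Amount, Balance, Branch, OpenDate} and {Amount, Balance, BranchCity, CustomerID, OfficerID}.
{Amount, Balance, Branch, OpenDate} is in BCNF.
In {Amount, Balance, BranchCity, CustomerID, OfficerID}, {Balance} is not a superkey ({Balance}⁺ restricted to this set is {Amount, Balance}), so split on Balance → Amount into {Amount, Balance} and {Balance, BranchCity, CustomerID, OfficerID}.
{Amount, Balance} is in BCNF.
{Balance, BranchCity, CustomerID, OfficerID} is in BCNF.

{Amount, Balance, Branch, OpenDate}; {Balance, BranchCity, CustomerID, OfficerID}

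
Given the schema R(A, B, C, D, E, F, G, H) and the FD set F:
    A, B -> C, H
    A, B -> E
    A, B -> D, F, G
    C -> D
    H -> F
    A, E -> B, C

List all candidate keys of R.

Attributes never on any right-hand side: {A} — every candidate key must contain it.
{A, B}⁺ = {A, B, C, D, E, F, G, H} — all of the relation — so {A, B} is a candidate key.
{A, E}⁺ = {A, B, C, D, E, F, G, H} — all of the relation — so {A, E} is a candidate key.
Any other superkey properly contains one of these, so there are no further candidate keys.

{A, B}, {A, E}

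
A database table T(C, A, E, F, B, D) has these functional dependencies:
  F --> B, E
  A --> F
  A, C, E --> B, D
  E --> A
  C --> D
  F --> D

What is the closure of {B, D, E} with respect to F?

Start with {B, D, E}.
E --> A applies; add {A} → now {A, B, D, E}.
A --> F applies; add {F} → now {A, B, D, E, F}.
No further FD applies.

{A, B, D, E, F}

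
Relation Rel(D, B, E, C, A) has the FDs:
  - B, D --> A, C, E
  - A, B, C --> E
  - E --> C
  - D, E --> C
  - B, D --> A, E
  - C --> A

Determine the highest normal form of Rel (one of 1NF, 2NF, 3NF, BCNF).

Candidate key: {B, D}. Prime attributes: {B, D}.
A, B, C --> E: {A, B, C}⁺ = {A, B, C, E}, which is not all of the attributes, so the left side is not a superkey — BCNF is violated.
A, B, C --> E has non-prime {E} on the right and a non-superkey on the left, so 3NF fails.
No proper subset of a key has a non-prime attribute in its closure, so there is no partial dependency; 2NF holds.

2NF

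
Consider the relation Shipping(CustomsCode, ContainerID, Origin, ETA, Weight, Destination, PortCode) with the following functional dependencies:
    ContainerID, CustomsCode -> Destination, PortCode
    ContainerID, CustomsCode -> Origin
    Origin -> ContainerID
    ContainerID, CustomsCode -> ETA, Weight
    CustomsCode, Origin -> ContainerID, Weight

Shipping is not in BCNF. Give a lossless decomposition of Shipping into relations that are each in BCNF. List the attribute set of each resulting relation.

{ContainerID, Origin}; {CustomsCode, Destination, ETA, Origin, PortCode, Weight}

Candidate keys of the original relation: {ContainerID, CustomsCode}, {CustomsCode, Origin}.
{ContainerID, CustomsCode, Destination, ETA, Origin, PortCode, Weight}: {Origin} determines {ContainerID, Origin} here but is not a superkey — split on Origin -> ContainerID, giving {ContainerID, Origin} and {CustomsCode, Destination, ETA, Origin, PortCode, Weight}.
{ContainerID, Origin} is in BCNF.
{CustomsCode, Destination, ETA, Origin, PortCode, Weight} is in BCNF.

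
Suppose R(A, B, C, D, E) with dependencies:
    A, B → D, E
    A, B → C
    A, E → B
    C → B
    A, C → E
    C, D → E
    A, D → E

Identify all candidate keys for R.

No FD produces {A}, so it must be in every candidate key.
{A, B}⁺ = {A, B, C, D, E} — all of the relation — so {A, B} is a candidate key.
{A, C}⁺ = {A, B, C, D, E} — all of the relation — so {A, C} is a candidate key.
{A, D}⁺ = {A, B, C, D, E} — all of the relation — so {A, D} is a candidate key.
{A, E}⁺ = {A, B, C, D, E} — all of the relation — so {A, E} is a candidate key.
No proper subset of any of these is a key, and no other minimal superkey exists.

{A, B}, {A, C}, {A, D}, {A, E}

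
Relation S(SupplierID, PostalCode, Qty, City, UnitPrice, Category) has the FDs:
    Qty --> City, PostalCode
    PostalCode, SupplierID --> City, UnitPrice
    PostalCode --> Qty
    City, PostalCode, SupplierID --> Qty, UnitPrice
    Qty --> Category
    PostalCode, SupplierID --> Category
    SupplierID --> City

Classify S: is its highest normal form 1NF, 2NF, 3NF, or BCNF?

Candidate keys: {PostalCode, SupplierID}, {Qty, SupplierID}. Prime attributes: {PostalCode, Qty, SupplierID}.
For Qty --> City, PostalCode we have {Qty}⁺ = {Category, City, PostalCode, Qty}; {Qty} is not a superkey, so BCNF fails.
Because {City} is non-prime and the left side of Qty --> City, PostalCode is not a superkey, the relation is not in 3NF.
The proper key subset {PostalCode} of {PostalCode, SupplierID} determines non-prime {Category, City}, so the relation is not even in 2NF.

1NF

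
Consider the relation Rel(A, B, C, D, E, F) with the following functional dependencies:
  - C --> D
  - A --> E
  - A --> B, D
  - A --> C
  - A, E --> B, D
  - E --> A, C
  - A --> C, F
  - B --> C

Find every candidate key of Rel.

{A} is a candidate key since {A}⁺ = {A, B, C, D, E, F} covers every attribute.
{E} is a candidate key since {E}⁺ = {A, B, C, D, E, F} covers every attribute.
No proper subset of any of these is a key, and no other minimal superkey exists.

{A}, {E}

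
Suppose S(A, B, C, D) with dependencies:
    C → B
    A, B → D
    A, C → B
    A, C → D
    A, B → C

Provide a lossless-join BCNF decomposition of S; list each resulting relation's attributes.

{A, C, D}; {B, C}

Candidate keys of the original relation: {A, B}, {A, C}.
In {A, B, C, D}, {C} is not a superkey ({C}⁺ restricted to this set is {B, C}), so split on C → B into {B, C} and {A, C, D}.
{B, C}: every determinant is a superkey — BCNF.
{A, C, D}: every determinant is a superkey — BCNF.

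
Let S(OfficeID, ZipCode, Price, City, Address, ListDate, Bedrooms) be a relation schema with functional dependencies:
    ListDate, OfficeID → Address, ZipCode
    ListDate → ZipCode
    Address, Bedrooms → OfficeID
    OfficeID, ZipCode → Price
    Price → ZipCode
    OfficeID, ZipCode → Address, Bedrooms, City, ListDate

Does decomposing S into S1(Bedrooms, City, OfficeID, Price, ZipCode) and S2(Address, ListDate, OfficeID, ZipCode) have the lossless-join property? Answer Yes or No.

Yes

S1 ∩ S2 = {OfficeID, ZipCode}; its closure under F is {Address, Bedrooms, City, ListDate, OfficeID, Price, ZipCode}.
S1 is contained in that closure, so S1 ∩ S2 → S1 holds and the join is lossless.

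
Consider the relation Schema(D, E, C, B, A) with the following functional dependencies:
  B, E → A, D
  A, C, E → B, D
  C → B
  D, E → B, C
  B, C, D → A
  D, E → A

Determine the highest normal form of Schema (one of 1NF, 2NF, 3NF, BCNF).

Candidate keys: {B, E}, {C, E}, {D, E}. Prime attributes: {B, C, D, E}.
C → B breaks BCNF: {C}⁺ = {B, C}, so {C} is not a superkey.
B, C, D → A has non-prime {A} on the right and a non-superkey on the left, so 3NF fails.
No proper subset of a key has a non-prime attribute in its closure, so there is no partial dependency; 2NF holds.

2NF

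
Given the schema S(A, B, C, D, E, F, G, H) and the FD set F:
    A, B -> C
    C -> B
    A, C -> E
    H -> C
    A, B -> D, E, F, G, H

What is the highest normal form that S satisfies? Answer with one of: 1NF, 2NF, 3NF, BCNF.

3NF

Candidate keys: {A, B}, {A, C}, {A, H}. Prime attributes: {A, B, C, H}.
For C -> B we have {C}⁺ = {B, C}; {C} is not a superkey, so BCNF fails.
Since {B} ⊆ prime attributes and every other non-superkey FD also has a prime right side, the schema is in 3NF.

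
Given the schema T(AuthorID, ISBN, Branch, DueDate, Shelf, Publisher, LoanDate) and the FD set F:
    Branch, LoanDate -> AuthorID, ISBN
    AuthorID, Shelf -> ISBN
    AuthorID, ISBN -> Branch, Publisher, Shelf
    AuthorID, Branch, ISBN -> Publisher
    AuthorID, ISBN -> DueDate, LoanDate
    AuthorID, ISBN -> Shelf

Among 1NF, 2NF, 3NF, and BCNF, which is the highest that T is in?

Candidate keys: {AuthorID, ISBN}, {AuthorID, Shelf}, {Branch, LoanDate}. Prime attributes: {AuthorID, Branch, ISBN, LoanDate, Shelf}.
The left-hand side of every FD is a superkey, so BCNF is satisfied.

BCNF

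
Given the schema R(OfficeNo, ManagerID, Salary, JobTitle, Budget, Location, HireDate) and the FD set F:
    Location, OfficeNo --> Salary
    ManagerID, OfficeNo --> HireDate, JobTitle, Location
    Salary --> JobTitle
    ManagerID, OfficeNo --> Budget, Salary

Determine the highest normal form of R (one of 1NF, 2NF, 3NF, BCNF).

2NF

Candidate key: {ManagerID, OfficeNo}. Prime attributes: {ManagerID, OfficeNo}.
For Location, OfficeNo --> Salary we have {Location, OfficeNo}⁺ = {JobTitle, Location, OfficeNo, Salary}; {Location, OfficeNo} is not a superkey, so BCNF fails.
Location, OfficeNo --> Salary determines the non-prime attribute {Salary} from a non-superkey — 3NF is violated.
No non-prime attribute depends on a proper subset of any candidate key, so 2NF holds.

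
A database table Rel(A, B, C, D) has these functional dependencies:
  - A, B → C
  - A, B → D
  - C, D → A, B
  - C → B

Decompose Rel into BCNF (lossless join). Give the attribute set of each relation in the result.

{A, C, D}; {B, C}

Candidate keys of the original relation: {A, B}, {A, C}, {C, D}.
{A, B, C, D}: {C} determines {B, C} here but is not a superkey — split on C → B, giving {B, C} and {A, C, D}.
{B, C} has no BCNF violation.
{A, C, D} has no BCNF violation.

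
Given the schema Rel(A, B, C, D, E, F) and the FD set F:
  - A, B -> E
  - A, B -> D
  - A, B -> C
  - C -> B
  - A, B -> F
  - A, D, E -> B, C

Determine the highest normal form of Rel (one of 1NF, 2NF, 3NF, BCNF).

Candidate keys: {A, B}, {A, C}, {A, D, E}. Prime attributes: {A, B, C, D, E}.
For C -> B we have {C}⁺ = {B, C}; {C} is not a superkey, so BCNF fails.
Its right-hand attributes {B} are all prime, as are those of every other non-superkey FD — the relation is in 3NF.

3NF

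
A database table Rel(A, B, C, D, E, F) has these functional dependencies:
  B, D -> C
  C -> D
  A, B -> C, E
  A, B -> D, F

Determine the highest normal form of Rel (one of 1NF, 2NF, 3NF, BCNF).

Candidate key: {A, B}. Prime attributes: {A, B}.
B, D -> C breaks BCNF: {B, D}⁺ = {B, C, D}, so {B, D} is not a superkey.
B, D -> C has non-prime {C} on the right and a non-superkey on the left, so 3NF fails.
No proper subset of a key has a non-prime attribute in its closure, so there is no partial dependency; 2NF holds.

2NF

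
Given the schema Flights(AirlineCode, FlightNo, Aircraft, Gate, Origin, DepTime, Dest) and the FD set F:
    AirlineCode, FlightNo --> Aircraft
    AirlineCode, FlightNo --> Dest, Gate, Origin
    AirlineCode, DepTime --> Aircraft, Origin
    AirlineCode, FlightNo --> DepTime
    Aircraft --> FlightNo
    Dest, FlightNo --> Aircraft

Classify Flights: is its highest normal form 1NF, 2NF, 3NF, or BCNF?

Candidate keys: {Aircraft, AirlineCode}, {AirlineCode, DepTime}, {AirlineCode, FlightNo}. Prime attributes: {Aircraft, AirlineCode, DepTime, FlightNo}.
Aircraft --> FlightNo breaks BCNF: {Aircraft}⁺ = {Aircraft, FlightNo}, so {Aircraft} is not a superkey.
Its right-hand attributes {FlightNo} are all prime, as are those of every other non-superkey FD — the relation is in 3NF.

3NF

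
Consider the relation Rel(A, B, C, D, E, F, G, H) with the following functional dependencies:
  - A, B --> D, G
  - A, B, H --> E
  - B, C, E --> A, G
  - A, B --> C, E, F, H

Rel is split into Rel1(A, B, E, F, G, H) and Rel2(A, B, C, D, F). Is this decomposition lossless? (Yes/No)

Yes

Rel1 ∩ Rel2 = {A, B, F}; its closure under F is {A, B, C, D, E, F, G, H}.
Rel1 is contained in that closure, so Rel1 ∩ Rel2 --> Rel1 holds and the join is lossless.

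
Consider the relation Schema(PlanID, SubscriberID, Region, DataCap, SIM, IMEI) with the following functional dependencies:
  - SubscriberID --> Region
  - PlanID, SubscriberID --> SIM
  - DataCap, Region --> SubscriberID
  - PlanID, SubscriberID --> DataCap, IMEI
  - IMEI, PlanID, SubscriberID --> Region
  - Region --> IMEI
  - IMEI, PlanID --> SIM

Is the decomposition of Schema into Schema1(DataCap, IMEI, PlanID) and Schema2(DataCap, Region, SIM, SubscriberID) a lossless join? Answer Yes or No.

No

The shared attributes are {DataCap} and {DataCap}⁺ = {DataCap}.
Neither Schema1 nor Schema2 is contained in that closure, so the decomposition is lossy.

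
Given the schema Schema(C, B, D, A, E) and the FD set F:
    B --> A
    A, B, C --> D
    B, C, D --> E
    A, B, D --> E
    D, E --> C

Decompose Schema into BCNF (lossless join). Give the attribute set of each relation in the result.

{A, B}; {B, D, E}; {C, D, E}

Candidate keys of the original relation: {B, C}, {B, D}.
Within {A, B, C, D, E}: {B}⁺ ∩ {A, B, C, D, E} = {A, B}, not the whole set, so B --> A violates BCNF; decompose into {A, B} and {B, C, D, E}.
{A, B} has no BCNF violation.
Within {B, C, D, E}: {D, E}⁺ ∩ {B, C, D, E} = {C, D, E}, not the whole set, so D, E --> C violates BCNF; decompose into {C, D, E} and {B, D, E}.
{C, D, E} has no BCNF violation.
{B, D, E} has no BCNF violation.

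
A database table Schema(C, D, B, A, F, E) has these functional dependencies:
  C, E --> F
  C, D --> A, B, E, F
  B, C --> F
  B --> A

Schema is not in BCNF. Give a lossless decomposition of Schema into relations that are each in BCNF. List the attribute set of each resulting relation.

Candidate key of the original relation: {C, D}.
In {A, B, C, D, E, F}, {C, E} is not a superkey ({C, E}⁺ restricted to this set is {C, E, F}), so split on C, E --> F into {C, E, F} and {A, B, C, D, E}.
{C, E, F} is in BCNF.
In {A, B, C, D, E}, {B, C} is not a superkey ({B, C}⁺ restricted to this set is {A, B, C}), so split on B, C --> A into {A, B, C} and {B, C, D, E}.
In {A, B, C}, {B} is not a superkey ({B}⁺ restricted to this set is {A, B}), so split on B --> A into {A, B} and {B, C}.
{A, B} is in BCNF.
{B, C} is in BCNF.
{B, C, D, E} is in BCNF.

{A, B}; {B, C, D, E}; {C, E, F}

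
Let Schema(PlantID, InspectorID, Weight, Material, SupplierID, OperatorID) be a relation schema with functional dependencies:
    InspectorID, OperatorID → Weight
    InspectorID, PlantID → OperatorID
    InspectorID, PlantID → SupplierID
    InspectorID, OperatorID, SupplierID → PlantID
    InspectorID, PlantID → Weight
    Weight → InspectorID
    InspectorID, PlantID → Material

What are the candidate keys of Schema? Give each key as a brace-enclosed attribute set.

{InspectorID, PlantID}⁺ = {InspectorID, Material, OperatorID, PlantID, SupplierID, Weight}, which is every attribute, so {InspectorID, PlantID} is a candidate key.
{PlantID, Weight}⁺ = {InspectorID, Material, OperatorID, PlantID, SupplierID, Weight}, which is every attribute, so {PlantID, Weight} is a candidate key.
{InspectorID, OperatorID, SupplierID}⁺ = {InspectorID, Material, OperatorID, PlantID, SupplierID, Weight}, which is every attribute, so {InspectorID, OperatorID, SupplierID} is a candidate key.
{OperatorID, SupplierID, Weight}⁺ = {InspectorID, Material, OperatorID, PlantID, SupplierID, Weight}, which is every attribute, so {OperatorID, SupplierID, Weight} is a candidate key.
No proper subset of any of these is a key, and no other minimal superkey exists.

{InspectorID, OperatorID, SupplierID}, {InspectorID, PlantID}, {OperatorID, SupplierID, Weight}, {PlantID, Weight}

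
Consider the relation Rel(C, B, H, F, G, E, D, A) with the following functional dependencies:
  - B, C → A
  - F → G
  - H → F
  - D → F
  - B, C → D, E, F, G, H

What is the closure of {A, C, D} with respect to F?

{A, C, D, F, G}

Start with {A, C, D}.
D → F applies; add {F} → now {A, C, D, F}.
F → G applies; add {G} → now {A, C, D, F, G}.
No further FD applies.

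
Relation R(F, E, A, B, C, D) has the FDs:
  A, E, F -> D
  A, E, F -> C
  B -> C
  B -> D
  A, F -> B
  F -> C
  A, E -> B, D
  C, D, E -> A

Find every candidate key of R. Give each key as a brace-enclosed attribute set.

{A, E, F}, {B, E, F}, {D, E, F}

No FD produces {E, F}, so they must be in every candidate key.
Closure of {A, E, F} is {A, B, C, D, E, F}, the whole schema; {A, E, F} is a candidate key.
Closure of {B, E, F} is {A, B, C, D, E, F}, the whole schema; {B, E, F} is a candidate key.
Closure of {D, E, F} is {A, B, C, D, E, F}, the whole schema; {D, E, F} is a candidate key.
These are minimal and exhaustive — every other superkey contains one of them.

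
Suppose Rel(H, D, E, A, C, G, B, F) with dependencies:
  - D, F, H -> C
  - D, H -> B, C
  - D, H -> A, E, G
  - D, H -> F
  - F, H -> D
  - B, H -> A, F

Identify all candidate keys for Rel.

{B, H}, {D, H}, {F, H}

No FD produces {H}, so it must be in every candidate key.
Closure of {B, H} is {A, B, C, D, E, F, G, H}, the whole schema; {B, H} is a candidate key.
Closure of {D, H} is {A, B, C, D, E, F, G, H}, the whole schema; {D, H} is a candidate key.
Closure of {F, H} is {A, B, C, D, E, F, G, H}, the whole schema; {F, H} is a candidate key.
These are minimal and exhaustive — every other superkey contains one of them.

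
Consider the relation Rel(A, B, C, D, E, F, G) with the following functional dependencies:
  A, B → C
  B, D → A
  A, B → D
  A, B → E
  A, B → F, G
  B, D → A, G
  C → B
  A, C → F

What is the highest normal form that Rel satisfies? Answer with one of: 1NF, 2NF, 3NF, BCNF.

3NF

Candidate keys: {A, B}, {A, C}, {B, D}, {C, D}. Prime attributes: {A, B, C, D}.
For C → B we have {C}⁺ = {B, C}; {C} is not a superkey, so BCNF fails.
Since {B} ⊆ prime attributes and every other non-superkey FD also has a prime right side, the schema is in 3NF.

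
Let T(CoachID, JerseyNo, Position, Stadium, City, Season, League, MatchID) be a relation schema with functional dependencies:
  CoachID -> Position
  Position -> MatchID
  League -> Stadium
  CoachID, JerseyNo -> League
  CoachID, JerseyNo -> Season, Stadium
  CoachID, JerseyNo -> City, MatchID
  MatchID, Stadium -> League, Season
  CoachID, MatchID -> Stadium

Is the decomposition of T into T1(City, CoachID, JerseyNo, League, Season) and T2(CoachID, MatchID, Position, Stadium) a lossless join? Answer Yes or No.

Yes

Common attributes: {CoachID}; their closure is {CoachID, League, MatchID, Position, Season, Stadium}.
Since T2 ⊆ {CoachID, League, MatchID, Position, Season, Stadium}, the intersection is a superkey of T2; the decomposition is lossless.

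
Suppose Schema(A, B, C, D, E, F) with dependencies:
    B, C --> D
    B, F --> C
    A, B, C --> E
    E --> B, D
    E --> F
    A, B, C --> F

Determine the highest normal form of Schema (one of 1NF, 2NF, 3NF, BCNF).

1NF

Candidate keys: {A, B, C}, {A, B, F}, {A, E}. Prime attributes: {A, B, C, E, F}.
For B, C --> D we have {B, C}⁺ = {B, C, D}; {B, C} is not a superkey, so BCNF fails.
Because {D} is non-prime and the left side of B, C --> D is not a superkey, the relation is not in 3NF.
The proper key subset {E} of {A, E} determines non-prime {D}, so the relation is not even in 2NF.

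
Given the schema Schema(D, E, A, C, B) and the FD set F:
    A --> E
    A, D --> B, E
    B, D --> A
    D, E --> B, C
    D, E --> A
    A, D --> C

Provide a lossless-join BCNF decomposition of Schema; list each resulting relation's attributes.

Candidate keys of the original relation: {A, D}, {B, D}, {D, E}.
{A, B, C, D, E}: {A} determines {A, E} here but is not a superkey — split on A --> E, giving {A, E} and {A, B, C, D}.
{A, E}: every determinant is a superkey — BCNF.
{A, B, C, D}: every determinant is a superkey — BCNF.

{A, B, C, D}; {A, E}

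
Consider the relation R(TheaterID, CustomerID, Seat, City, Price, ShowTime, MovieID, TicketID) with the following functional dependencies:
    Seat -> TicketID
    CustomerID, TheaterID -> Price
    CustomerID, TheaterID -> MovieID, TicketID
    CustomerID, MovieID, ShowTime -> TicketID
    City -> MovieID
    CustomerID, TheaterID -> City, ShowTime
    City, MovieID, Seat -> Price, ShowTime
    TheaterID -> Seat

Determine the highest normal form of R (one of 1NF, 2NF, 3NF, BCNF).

1NF

Candidate key: {CustomerID, TheaterID}. Prime attributes: {CustomerID, TheaterID}.
Seat -> TicketID: {Seat}⁺ = {Seat, TicketID}, which is not all of the attributes, so the left side is not a superkey — BCNF is violated.
Seat -> TicketID has non-prime {TicketID} on the right and a non-superkey on the left, so 3NF fails.
{TheaterID} is a proper subset of the key {CustomerID, TheaterID}, and {TheaterID}⁺ contains the non-prime attributes {Seat, TicketID} — a partial dependency, so 2NF is violated.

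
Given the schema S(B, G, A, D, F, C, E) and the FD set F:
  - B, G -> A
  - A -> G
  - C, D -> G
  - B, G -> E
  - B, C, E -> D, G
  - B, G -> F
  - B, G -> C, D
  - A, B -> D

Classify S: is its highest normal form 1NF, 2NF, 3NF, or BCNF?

Candidate keys: {A, B}, {B, C, D}, {B, C, E}, {B, G}. Prime attributes: {A, B, C, D, E, G}.
A -> G: {A}⁺ = {A, G}, which is not all of the attributes, so the left side is not a superkey — BCNF is violated.
Its right-hand attributes {G} are all prime, as are those of every other non-superkey FD — the relation is in 3NF.

3NF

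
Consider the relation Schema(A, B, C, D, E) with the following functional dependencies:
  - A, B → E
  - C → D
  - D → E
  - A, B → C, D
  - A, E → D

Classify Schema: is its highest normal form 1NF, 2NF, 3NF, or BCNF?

Candidate key: {A, B}. Prime attributes: {A, B}.
C → D: {C}⁺ = {C, D, E}, which is not all of the attributes, so the left side is not a superkey — BCNF is violated.
C → D has non-prime {D} on the right and a non-superkey on the left, so 3NF fails.
No non-prime attribute depends on a proper subset of any candidate key, so 2NF holds.

2NF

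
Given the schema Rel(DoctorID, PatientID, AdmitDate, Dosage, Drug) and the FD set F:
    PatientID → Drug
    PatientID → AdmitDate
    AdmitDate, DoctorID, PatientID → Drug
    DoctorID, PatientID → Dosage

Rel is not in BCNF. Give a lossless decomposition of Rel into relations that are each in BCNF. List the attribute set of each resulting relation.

{AdmitDate, Drug, PatientID}; {DoctorID, Dosage, PatientID}

Candidate key of the original relation: {DoctorID, PatientID}.
{AdmitDate, DoctorID, Dosage, Drug, PatientID}: {PatientID} determines {AdmitDate, Drug, PatientID} here but is not a superkey — split on PatientID → AdmitDate, Drug, giving {AdmitDate, Drug, PatientID} and {DoctorID, Dosage, PatientID}.
{AdmitDate, Drug, PatientID}: every determinant is a superkey — BCNF.
{DoctorID, Dosage, PatientID}: every determinant is a superkey — BCNF.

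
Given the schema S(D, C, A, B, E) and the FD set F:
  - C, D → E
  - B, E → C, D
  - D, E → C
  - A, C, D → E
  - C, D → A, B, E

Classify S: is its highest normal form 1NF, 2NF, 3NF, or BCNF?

Candidate keys: {B, E}, {C, D}, {D, E}. Prime attributes: {B, C, D, E}.
Every FD has a superkey on the left, so the relation is in BCNF.

BCNF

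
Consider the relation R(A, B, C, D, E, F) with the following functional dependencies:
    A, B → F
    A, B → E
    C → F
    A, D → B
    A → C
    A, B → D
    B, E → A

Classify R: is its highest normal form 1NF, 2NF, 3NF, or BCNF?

Candidate keys: {A, B}, {A, D}, {B, E}. Prime attributes: {A, B, D, E}.
C → F: {C}⁺ = {C, F}, which is not all of the attributes, so the left side is not a superkey — BCNF is violated.
C → F determines the non-prime attribute {F} from a non-superkey — 3NF is violated.
The proper key subset {A} of {A, B} determines non-prime {C, F}, so the relation is not even in 2NF.

1NF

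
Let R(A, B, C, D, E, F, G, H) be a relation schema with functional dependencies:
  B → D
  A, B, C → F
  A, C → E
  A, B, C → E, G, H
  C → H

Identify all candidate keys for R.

{A, B, C} never appear on the right of any FD, so every key must include all of them.
{A, B, C} is a candidate key since {A, B, C}⁺ = {A, B, C, D, E, F, G, H} covers every attribute.
Every other attribute set either contains this one or has a smaller closure.

{A, B, C}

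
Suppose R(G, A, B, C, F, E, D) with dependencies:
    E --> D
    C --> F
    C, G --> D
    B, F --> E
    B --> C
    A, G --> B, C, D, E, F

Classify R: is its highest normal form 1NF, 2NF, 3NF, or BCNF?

Candidate key: {A, G}. Prime attributes: {A, G}.
E --> D breaks BCNF: {E}⁺ = {D, E}, so {E} is not a superkey.
Because {D} is non-prime and the left side of E --> D is not a superkey, the relation is not in 3NF.
Checking every proper subset of each key, none determines a non-prime attribute — 2NF is satisfied.

2NF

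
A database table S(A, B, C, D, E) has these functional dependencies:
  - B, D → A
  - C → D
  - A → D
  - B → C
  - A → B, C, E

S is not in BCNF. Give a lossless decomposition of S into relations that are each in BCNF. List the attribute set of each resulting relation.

{A, B, C, E}; {C, D}

Candidate keys of the original relation: {A}, {B}.
Within {A, B, C, D, E}: {C}⁺ ∩ {A, B, C, D, E} = {C, D}, not the whole set, so C → D violates BCNF; decompose into {C, D} and {A, B, C, E}.
{C, D} has no BCNF violation.
{A, B, C, E} has no BCNF violation.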